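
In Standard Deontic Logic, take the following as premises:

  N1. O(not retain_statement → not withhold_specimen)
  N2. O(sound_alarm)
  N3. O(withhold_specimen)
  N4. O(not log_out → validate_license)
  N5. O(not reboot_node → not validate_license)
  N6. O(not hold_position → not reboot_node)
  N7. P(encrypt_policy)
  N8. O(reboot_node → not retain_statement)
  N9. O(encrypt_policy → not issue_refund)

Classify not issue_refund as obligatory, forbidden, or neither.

Premise 9 is O(encrypt_policy → not issue_refund), but O(encrypt_policy) is not derivable from the premises (the permission P(encrypt_policy) asserts only not O(not encrypt_policy), not O(encrypt_policy)), so it does not yield O(not issue_refund).
No premise or chain of K-axiom applications forces O(not issue_refund), and none forces O(issue_refund). So not issue_refund is neither obligatory nor forbidden under these norms.

Neither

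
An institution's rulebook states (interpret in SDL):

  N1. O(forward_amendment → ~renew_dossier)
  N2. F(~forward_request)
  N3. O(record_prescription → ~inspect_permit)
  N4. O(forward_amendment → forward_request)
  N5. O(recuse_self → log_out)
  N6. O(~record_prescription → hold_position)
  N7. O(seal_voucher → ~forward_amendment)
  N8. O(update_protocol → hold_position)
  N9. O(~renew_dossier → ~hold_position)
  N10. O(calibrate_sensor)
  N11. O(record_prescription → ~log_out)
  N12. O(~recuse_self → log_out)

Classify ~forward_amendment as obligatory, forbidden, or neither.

Obligatory

Premises 5 and 12 cover both cases: O(recuse_self → log_out) and O(~recuse_self → log_out). Since recuse_self ∨ ~recuse_self is a tautology, O(log_out) follows.
The contrapositive of premise 11 (O(record_prescription → ~log_out)) is O(log_out → ~record_prescription), and O(log_out) is already established, so O(~record_prescription).
Applying K to premise 6 (O(~record_prescription → hold_position)) and O(~record_prescription) yields O(hold_position).
Premise 9, O(~renew_dossier → ~hold_position), contraposes to O(hold_position → renew_dossier); with O(hold_position) we get O(renew_dossier).
The contrapositive of premise 1 (O(forward_amendment → ~renew_dossier)) is O(renew_dossier → ~forward_amendment), and O(renew_dossier) is already established, so O(~forward_amendment).
Premises 2, 3, 4, 7, 8, 10 do not contribute to this derivation.
Hence ~forward_amendment is obligatory.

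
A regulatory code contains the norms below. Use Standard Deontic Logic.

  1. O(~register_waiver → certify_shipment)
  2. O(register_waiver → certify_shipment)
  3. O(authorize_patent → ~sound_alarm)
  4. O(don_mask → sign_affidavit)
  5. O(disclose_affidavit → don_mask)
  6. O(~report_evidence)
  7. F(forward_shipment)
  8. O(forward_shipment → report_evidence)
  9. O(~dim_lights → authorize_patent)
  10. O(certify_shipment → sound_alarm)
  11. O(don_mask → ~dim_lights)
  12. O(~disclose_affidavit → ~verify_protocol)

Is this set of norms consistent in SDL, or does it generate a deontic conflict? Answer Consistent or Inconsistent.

Premise 8 is O(forward_shipment → report_evidence), but O(forward_shipment) is not derivable from the premises, so it does not yield O(report_evidence).
So O(report_evidence) is not derivable, and the apparent clash with O(~report_evidence) does not arise.
A world satisfying every obligation exists (e.g. authorize_patent=false, certify_shipment=true, dim_lights=true, disclose_affidavit=false, don_mask=false, forward_shipment=false, register_waiver=false, report_evidence=false, sign_affidavit=false, sound_alarm=true, verify_protocol=false); no atom is both obligatory and forbidden, so the set is consistent.

Consistent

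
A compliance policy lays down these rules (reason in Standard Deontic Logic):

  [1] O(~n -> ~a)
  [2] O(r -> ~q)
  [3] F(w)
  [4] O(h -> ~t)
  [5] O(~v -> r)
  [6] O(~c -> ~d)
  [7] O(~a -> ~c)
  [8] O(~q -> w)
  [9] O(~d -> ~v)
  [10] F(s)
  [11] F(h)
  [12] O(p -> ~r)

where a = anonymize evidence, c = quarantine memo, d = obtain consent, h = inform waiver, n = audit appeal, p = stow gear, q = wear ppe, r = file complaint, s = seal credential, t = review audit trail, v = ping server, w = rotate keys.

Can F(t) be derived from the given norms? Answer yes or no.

No

Premise 4 is O(h -> ~t), but O(h) is not derivable from the premises, so it does not yield O(~t).
No other premise forces O(~t). An ideal world satisfying every premise can still have t true, so F(t) is not derivable.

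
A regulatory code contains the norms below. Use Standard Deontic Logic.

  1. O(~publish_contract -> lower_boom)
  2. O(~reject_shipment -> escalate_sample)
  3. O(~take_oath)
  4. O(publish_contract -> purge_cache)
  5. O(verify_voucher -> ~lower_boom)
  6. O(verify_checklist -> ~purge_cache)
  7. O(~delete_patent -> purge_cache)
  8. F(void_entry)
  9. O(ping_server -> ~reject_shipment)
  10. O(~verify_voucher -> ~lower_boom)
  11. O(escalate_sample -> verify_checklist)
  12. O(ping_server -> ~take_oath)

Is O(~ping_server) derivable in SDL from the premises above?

Yes

Premises 5 and 10 are O(verify_voucher -> ~lower_boom) and O(~verify_voucher -> ~lower_boom); every ideal world satisfies verify_voucher or ~verify_voucher, so in either case ~lower_boom holds — hence O(~lower_boom).
The contrapositive of premise 1 (O(~publish_contract -> lower_boom)) is O(~lower_boom -> publish_contract), and O(~lower_boom) is already established, so O(publish_contract).
Premise 4 is O(publish_contract -> purge_cache); since O(publish_contract), deontic closure gives O(purge_cache).
Premise 6 is O(verify_checklist -> ~purge_cache); contrapositively O(purge_cache -> ~verify_checklist). Since O(purge_cache) holds, K gives O(~verify_checklist).
Premise 11 is O(escalate_sample -> verify_checklist); contrapositively O(~verify_checklist -> ~escalate_sample). Since O(~verify_checklist) holds, K gives O(~escalate_sample).
The contrapositive of premise 2 (O(~reject_shipment -> escalate_sample)) is O(~escalate_sample -> reject_shipment), and O(~escalate_sample) is already established, so O(reject_shipment).
Premise 9, O(ping_server -> ~reject_shipment), contraposes to O(reject_shipment -> ~ping_server); with O(reject_shipment) we get O(~ping_server).
Premises 3, 7, 8, 12 do not contribute to this derivation.
So O(~ping_server) follows.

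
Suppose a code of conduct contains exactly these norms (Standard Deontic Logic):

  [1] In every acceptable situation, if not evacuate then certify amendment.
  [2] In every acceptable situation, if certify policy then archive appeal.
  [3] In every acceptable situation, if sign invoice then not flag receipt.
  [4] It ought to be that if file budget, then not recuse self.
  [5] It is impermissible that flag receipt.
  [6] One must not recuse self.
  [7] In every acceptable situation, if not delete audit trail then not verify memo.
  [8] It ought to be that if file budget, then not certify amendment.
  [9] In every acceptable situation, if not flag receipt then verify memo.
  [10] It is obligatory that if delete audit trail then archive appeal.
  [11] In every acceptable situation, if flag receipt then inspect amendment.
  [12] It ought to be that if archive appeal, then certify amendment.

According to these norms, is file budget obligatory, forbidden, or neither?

Premise 5 is F(flag_receipt), i.e. O(¬flag_receipt).
With premise 9, O(¬flag_receipt → verify_memo), the K-axiom yields O(verify_memo).
Premise 7, O(¬delete_audit_trail → ¬verify_memo), contraposes to O(verify_memo → delete_audit_trail); with O(verify_memo) we get O(delete_audit_trail).
From O(delete_audit_trail) and premise 10, O(delete_audit_trail → archive_appeal), we obtain O(archive_appeal).
With premise 12, O(archive_appeal → certify_amendment), the K-axiom yields O(certify_amendment).
Premise 8 is O(file_budget → ¬certify_amendment); contrapositively O(certify_amendment → ¬file_budget). Since O(certify_amendment) holds, K gives O(¬file_budget).
Premises 1, 2, 3, 4, 6, 11 do not contribute to this derivation.
Thus O(¬file_budget), which is F(file_budget): file_budget is forbidden.

Forbidden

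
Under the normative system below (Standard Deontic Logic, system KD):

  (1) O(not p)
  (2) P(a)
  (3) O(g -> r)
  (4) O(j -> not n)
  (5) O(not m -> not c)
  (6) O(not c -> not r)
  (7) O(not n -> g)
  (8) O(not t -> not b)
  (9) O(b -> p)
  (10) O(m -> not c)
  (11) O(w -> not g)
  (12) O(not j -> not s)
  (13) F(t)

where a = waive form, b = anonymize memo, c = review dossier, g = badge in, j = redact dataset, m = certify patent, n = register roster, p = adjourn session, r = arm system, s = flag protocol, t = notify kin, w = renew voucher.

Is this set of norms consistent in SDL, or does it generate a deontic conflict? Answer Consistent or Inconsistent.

Consistent

Premise 9 is O(b -> p), but O(b) is not derivable from the premises, so it does not yield O(p).
So O(p) is not derivable, and the apparent clash with O(not p) does not arise.
A world satisfying every obligation exists (e.g. a=false, b=false, c=false, g=false, j=false, m=false, n=true, p=false, r=false, s=false, t=false, w=false); no atom is both obligatory and forbidden, so the set is consistent.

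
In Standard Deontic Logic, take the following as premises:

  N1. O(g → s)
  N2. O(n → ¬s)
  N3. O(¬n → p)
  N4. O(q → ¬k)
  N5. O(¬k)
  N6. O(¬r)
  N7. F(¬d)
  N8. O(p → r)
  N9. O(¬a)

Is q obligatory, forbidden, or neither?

Neither

Premise 4 is O(q → ¬k); even if O(¬k) held, inferring O(q) would be affirming the consequent — invalid.
No premise or chain of K-axiom applications forces O(q), and none forces O(¬q). So q is neither obligatory nor forbidden under these norms.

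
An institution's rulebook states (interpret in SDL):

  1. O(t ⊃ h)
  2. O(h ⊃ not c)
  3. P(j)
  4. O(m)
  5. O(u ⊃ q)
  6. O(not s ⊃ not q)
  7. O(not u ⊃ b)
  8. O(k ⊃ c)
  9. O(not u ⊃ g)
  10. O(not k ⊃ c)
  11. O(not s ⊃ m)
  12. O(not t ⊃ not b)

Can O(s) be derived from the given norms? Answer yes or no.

Yes

By case analysis on not k: premise 10 gives O(not k ⊃ c) and premise 8 gives O(k ⊃ c), so O(c) either way.
The contrapositive of premise 2 (O(h ⊃ not c)) is O(c ⊃ not h), and O(c) is already established, so O(not h).
Premise 1, O(t ⊃ h), contraposes to O(not h ⊃ not t); with O(not h) we get O(not t).
Premise 12 is O(not t ⊃ not b); since O(not t), deontic closure gives O(not b).
Premise 7, O(not u ⊃ b), contraposes to O(not b ⊃ u); with O(not b) we get O(u).
Applying K to premise 5 (O(u ⊃ q)) and O(u) yields O(q).
The contrapositive of premise 6 (O(not s ⊃ not q)) is O(q ⊃ s), and O(q) is already established, so O(s).
Premises 3, 4, 9, 11 do not contribute to this derivation.
So O(s) follows.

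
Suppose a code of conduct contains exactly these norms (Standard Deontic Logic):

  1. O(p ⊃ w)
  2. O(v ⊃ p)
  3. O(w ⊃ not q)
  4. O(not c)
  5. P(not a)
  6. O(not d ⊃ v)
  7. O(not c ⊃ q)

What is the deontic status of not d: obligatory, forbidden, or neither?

Forbidden

Premise 4 gives O(not c).
Applying K to premise 7 (O(not c ⊃ q)) and O(not c) yields O(q).
Premise 3, O(w ⊃ not q), contraposes to O(q ⊃ not w); with O(q) we get O(not w).
Premise 1 is O(p ⊃ w); contrapositively O(not w ⊃ not p). Since O(not w) holds, K gives O(not p).
Premise 2, O(v ⊃ p), contraposes to O(not p ⊃ not v); with O(not p) we get O(not v).
Premise 6, O(not d ⊃ v), contraposes to O(not v ⊃ d); with O(not v) we get O(d).
Premise 5 does not contribute to this derivation.
Thus O(d), which is F(not d): not d is forbidden.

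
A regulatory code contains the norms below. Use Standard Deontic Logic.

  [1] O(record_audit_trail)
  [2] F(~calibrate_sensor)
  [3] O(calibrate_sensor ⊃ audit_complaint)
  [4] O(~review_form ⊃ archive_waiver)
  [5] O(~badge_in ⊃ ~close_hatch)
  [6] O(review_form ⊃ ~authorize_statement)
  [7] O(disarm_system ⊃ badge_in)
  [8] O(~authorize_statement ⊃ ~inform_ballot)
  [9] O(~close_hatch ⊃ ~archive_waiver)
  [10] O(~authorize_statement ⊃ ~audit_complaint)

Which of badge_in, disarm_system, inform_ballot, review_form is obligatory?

badge_in

Premise 2 is F(~calibrate_sensor), i.e. O(calibrate_sensor).
With premise 3, O(calibrate_sensor ⊃ audit_complaint), the K-axiom yields O(audit_complaint).
Premise 10, O(~authorize_statement ⊃ ~audit_complaint), contraposes to O(audit_complaint ⊃ authorize_statement); with O(audit_complaint) we get O(authorize_statement).
Premise 6, O(review_form ⊃ ~authorize_statement), contraposes to O(authorize_statement ⊃ ~review_form); with O(authorize_statement) we get O(~review_form).
Applying K to premise 4 (O(~review_form ⊃ archive_waiver)) and O(~review_form) yields O(archive_waiver).
Premise 9, O(~close_hatch ⊃ ~archive_waiver), contraposes to O(archive_waiver ⊃ close_hatch); with O(archive_waiver) we get O(close_hatch).
Premise 5 is O(~badge_in ⊃ ~close_hatch); contrapositively O(close_hatch ⊃ badge_in). Since O(close_hatch) holds, K gives O(badge_in).
So O(badge_in) holds — badge_in is obligatory. None of the other listed options is made obligatory by any chain of premises.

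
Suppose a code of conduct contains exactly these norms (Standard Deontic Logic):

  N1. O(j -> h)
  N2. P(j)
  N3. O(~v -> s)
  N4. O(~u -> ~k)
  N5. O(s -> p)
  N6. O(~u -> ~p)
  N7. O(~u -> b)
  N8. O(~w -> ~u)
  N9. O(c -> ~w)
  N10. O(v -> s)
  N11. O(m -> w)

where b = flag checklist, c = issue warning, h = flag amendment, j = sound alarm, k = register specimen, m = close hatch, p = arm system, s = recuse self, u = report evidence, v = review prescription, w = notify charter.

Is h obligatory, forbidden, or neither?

Premise 1 is O(j -> h), but O(j) is not derivable from the premises (the permission P(j) asserts only ~O(~j), not O(j)), so it does not yield O(h).
No premise or chain of K-axiom applications forces O(h), and none forces O(~h). So h is neither obligatory nor forbidden under these norms.

Neither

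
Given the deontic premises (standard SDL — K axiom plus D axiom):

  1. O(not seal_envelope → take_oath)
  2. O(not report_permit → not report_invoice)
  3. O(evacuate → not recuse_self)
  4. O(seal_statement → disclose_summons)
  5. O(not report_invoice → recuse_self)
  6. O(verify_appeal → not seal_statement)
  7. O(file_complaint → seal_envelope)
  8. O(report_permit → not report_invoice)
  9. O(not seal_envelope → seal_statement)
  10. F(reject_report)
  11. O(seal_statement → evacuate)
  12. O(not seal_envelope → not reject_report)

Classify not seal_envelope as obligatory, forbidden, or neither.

Forbidden

By case analysis on not report_permit: premise 2 gives O(not report_permit → not report_invoice) and premise 8 gives O(report_permit → not report_invoice), so O(not report_invoice) either way.
Applying K to premise 5 (O(not report_invoice → recuse_self)) and O(not report_invoice) yields O(recuse_self).
The contrapositive of premise 3 (O(evacuate → not recuse_self)) is O(recuse_self → not evacuate), and O(recuse_self) is already established, so O(not evacuate).
The contrapositive of premise 11 (O(seal_statement → evacuate)) is O(not evacuate → not seal_statement), and O(not evacuate) is already established, so O(not seal_statement).
Premise 9 is O(not seal_envelope → seal_statement); contrapositively O(not seal_statement → seal_envelope). Since O(not seal_statement) holds, K gives O(seal_envelope).
Premises 1, 4, 6, 7, 10, 12 do not contribute to this derivation.
Thus O(seal_envelope), which is F(not seal_envelope): not seal_envelope is forbidden.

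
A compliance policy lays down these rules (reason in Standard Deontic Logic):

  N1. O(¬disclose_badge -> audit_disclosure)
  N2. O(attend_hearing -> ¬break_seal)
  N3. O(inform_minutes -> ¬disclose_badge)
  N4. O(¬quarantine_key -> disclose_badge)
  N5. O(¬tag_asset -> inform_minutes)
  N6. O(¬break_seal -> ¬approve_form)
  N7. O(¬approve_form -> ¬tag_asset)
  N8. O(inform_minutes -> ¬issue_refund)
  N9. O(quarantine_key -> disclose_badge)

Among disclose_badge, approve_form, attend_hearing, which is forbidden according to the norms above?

Premises 4 and 9 cover both cases: O(¬quarantine_key -> disclose_badge) and O(quarantine_key -> disclose_badge). Since ¬quarantine_key ∨ quarantine_key is a tautology, O(disclose_badge) follows.
The contrapositive of premise 3 (O(inform_minutes -> ¬disclose_badge)) is O(disclose_badge -> ¬inform_minutes), and O(disclose_badge) is already established, so O(¬inform_minutes).
The contrapositive of premise 5 (O(¬tag_asset -> inform_minutes)) is O(¬inform_minutes -> tag_asset), and O(¬inform_minutes) is already established, so O(tag_asset).
Premise 7, O(¬approve_form -> ¬tag_asset), contraposes to O(tag_asset -> approve_form); with O(tag_asset) we get O(approve_form).
Premise 6 is O(¬break_seal -> ¬approve_form); contrapositively O(approve_form -> break_seal). Since O(approve_form) holds, K gives O(break_seal).
The contrapositive of premise 2 (O(attend_hearing -> ¬break_seal)) is O(break_seal -> ¬attend_hearing), and O(break_seal) is already established, so O(¬attend_hearing).
So O(¬attend_hearing) holds, i.e. attend_hearing is forbidden. None of the other listed options is forbidden under the premises.

attend_hearing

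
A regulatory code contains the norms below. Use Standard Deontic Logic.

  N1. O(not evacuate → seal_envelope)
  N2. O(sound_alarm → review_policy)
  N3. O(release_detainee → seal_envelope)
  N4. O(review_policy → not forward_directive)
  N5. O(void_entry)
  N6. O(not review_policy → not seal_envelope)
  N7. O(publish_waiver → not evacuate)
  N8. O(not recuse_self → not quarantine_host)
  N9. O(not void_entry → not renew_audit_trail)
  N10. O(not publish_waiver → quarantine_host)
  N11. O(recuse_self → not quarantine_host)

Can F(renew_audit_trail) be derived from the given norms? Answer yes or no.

Premise 9 is O(not void_entry → not renew_audit_trail), but O(not void_entry) is not derivable from the premises, so it does not yield O(not renew_audit_trail).
No other premise forces O(not renew_audit_trail). An ideal world satisfying every premise can still have renew_audit_trail true, so F(renew_audit_trail) is not derivable.

No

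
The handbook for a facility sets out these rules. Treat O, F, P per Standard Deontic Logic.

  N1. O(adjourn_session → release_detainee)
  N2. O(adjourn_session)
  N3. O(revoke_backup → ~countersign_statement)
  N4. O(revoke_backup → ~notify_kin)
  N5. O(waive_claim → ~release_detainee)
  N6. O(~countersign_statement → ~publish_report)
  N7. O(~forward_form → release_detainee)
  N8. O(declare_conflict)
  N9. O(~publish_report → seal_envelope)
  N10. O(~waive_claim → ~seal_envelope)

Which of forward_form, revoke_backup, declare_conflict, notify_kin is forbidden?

Premise 2 gives O(adjourn_session).
Premise 1 is O(adjourn_session → release_detainee); since O(adjourn_session), deontic closure gives O(release_detainee).
The contrapositive of premise 5 (O(waive_claim → ~release_detainee)) is O(release_detainee → ~waive_claim), and O(release_detainee) is already established, so O(~waive_claim).
From O(~waive_claim) and premise 10, O(~waive_claim → ~seal_envelope), we obtain O(~seal_envelope).
The contrapositive of premise 9 (O(~publish_report → seal_envelope)) is O(~seal_envelope → publish_report), and O(~seal_envelope) is already established, so O(publish_report).
Premise 6 is O(~countersign_statement → ~publish_report); contrapositively O(publish_report → countersign_statement). Since O(publish_report) holds, K gives O(countersign_statement).
The contrapositive of premise 3 (O(revoke_backup → ~countersign_statement)) is O(countersign_statement → ~revoke_backup), and O(countersign_statement) is already established, so O(~revoke_backup).
So O(~revoke_backup) holds, i.e. revoke_backup is forbidden. None of the other listed options is forbidden under the premises.

revoke_backup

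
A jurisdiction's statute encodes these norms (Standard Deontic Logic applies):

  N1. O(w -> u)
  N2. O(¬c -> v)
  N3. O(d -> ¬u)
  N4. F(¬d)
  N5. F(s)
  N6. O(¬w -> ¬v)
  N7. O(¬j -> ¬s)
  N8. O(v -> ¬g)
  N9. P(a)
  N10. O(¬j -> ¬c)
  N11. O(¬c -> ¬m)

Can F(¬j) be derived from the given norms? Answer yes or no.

Premise 4, F(¬d), is equivalent to O(d).
Premise 3 is O(d -> ¬u); since O(d), deontic closure gives O(¬u).
Premise 1, O(w -> u), contraposes to O(¬u -> ¬w); with O(¬u) we get O(¬w).
With premise 6, O(¬w -> ¬v), the K-axiom yields O(¬v).
Premise 2 is O(¬c -> v); contrapositively O(¬v -> c). Since O(¬v) holds, K gives O(c).
The contrapositive of premise 10 (O(¬j -> ¬c)) is O(c -> j), and O(c) is already established, so O(j).
Premises 5, 7, 8, 9, 11 do not contribute to this derivation.
So O(j) holds, i.e. F(¬j). The claim follows.

Yes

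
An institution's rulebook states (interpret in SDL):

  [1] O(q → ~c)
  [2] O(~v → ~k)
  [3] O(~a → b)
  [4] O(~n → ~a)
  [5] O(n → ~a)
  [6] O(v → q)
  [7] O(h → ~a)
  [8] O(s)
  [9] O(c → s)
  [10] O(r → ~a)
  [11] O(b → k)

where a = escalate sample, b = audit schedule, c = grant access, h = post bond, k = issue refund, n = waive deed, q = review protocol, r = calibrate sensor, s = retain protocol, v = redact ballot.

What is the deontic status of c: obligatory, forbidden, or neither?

Forbidden

Premises 4 and 5 cover both cases: O(~n → ~a) and O(n → ~a). Since ~n ∨ n is a tautology, O(~a) follows.
With premise 3, O(~a → b), the K-axiom yields O(b).
From O(b) and premise 11, O(b → k), we obtain O(k).
Premise 2 is O(~v → ~k); contrapositively O(k → v). Since O(k) holds, K gives O(v).
Premise 6 is O(v → q); since O(v), deontic closure gives O(q).
With premise 1, O(q → ~c), the K-axiom yields O(~c).
Premises 7, 8, 9, 10 do not contribute to this derivation.
Thus O(~c), which is F(c): c is forbidden.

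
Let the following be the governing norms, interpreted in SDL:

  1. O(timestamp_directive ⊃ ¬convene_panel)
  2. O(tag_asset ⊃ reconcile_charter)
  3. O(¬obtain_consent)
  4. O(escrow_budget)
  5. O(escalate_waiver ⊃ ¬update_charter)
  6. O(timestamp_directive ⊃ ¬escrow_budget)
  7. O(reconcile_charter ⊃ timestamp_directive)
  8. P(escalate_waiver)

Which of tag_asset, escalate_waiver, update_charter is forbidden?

From premise 4 we have O(escrow_budget).
Premise 6 is O(timestamp_directive ⊃ ¬escrow_budget); contrapositively O(escrow_budget ⊃ ¬timestamp_directive). Since O(escrow_budget) holds, K gives O(¬timestamp_directive).
The contrapositive of premise 7 (O(reconcile_charter ⊃ timestamp_directive)) is O(¬timestamp_directive ⊃ ¬reconcile_charter), and O(¬timestamp_directive) is already established, so O(¬reconcile_charter).
Premise 2, O(tag_asset ⊃ reconcile_charter), contraposes to O(¬reconcile_charter ⊃ ¬tag_asset); with O(¬reconcile_charter) we get O(¬tag_asset).
So O(¬tag_asset) holds, i.e. tag_asset is forbidden. None of the other listed options is forbidden under the premises.

tag_asset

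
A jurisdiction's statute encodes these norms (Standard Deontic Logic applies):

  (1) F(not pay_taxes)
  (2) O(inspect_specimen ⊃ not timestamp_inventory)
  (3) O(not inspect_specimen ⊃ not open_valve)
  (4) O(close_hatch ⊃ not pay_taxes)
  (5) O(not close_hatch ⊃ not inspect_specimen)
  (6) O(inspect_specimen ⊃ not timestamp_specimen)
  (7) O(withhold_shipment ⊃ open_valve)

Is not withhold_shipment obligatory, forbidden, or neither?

Obligatory

Premise 1 is F(not pay_taxes), i.e. O(pay_taxes).
Premise 4, O(close_hatch ⊃ not pay_taxes), contraposes to O(pay_taxes ⊃ not close_hatch); with O(pay_taxes) we get O(not close_hatch).
From O(not close_hatch) and premise 5, O(not close_hatch ⊃ not inspect_specimen), we obtain O(not inspect_specimen).
Premise 3 is O(not inspect_specimen ⊃ not open_valve); since O(not inspect_specimen), deontic closure gives O(not open_valve).
Premise 7, O(withhold_shipment ⊃ open_valve), contraposes to O(not open_valve ⊃ not withhold_shipment); with O(not open_valve) we get O(not withhold_shipment).
Premises 2, 6 do not contribute to this derivation.
Hence not withhold_shipment is obligatory.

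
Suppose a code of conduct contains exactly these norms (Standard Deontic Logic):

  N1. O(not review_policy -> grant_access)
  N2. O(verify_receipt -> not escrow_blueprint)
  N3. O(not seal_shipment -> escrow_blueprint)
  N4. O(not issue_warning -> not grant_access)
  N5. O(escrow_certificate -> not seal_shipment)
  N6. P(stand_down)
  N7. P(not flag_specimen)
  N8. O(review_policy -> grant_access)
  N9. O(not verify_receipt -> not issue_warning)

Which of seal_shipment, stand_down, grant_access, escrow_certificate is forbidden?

escrow_certificate

By case analysis on not review_policy: premise 1 gives O(not review_policy -> grant_access) and premise 8 gives O(review_policy -> grant_access), so O(grant_access) either way.
Premise 4, O(not issue_warning -> not grant_access), contraposes to O(grant_access -> issue_warning); with O(grant_access) we get O(issue_warning).
The contrapositive of premise 9 (O(not verify_receipt -> not issue_warning)) is O(issue_warning -> verify_receipt), and O(issue_warning) is already established, so O(verify_receipt).
Applying K to premise 2 (O(verify_receipt -> not escrow_blueprint)) and O(verify_receipt) yields O(not escrow_blueprint).
Premise 3 is O(not seal_shipment -> escrow_blueprint); contrapositively O(not escrow_blueprint -> seal_shipment). Since O(not escrow_blueprint) holds, K gives O(seal_shipment).
Premise 5 is O(escrow_certificate -> not seal_shipment); contrapositively O(seal_shipment -> not escrow_certificate). Since O(seal_shipment) holds, K gives O(not escrow_certificate).
So O(not escrow_certificate) holds, i.e. escrow_certificate is forbidden. None of the other listed options is forbidden under the premises.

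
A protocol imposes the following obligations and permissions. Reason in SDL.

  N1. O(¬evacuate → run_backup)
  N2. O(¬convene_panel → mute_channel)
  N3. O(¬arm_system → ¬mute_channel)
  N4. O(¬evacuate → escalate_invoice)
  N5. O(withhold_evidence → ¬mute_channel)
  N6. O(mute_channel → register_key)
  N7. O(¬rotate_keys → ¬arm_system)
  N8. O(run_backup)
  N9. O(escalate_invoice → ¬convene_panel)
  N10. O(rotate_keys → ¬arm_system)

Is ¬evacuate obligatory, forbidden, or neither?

Forbidden

By case analysis on rotate_keys: premise 10 gives O(rotate_keys → ¬arm_system) and premise 7 gives O(¬rotate_keys → ¬arm_system), so O(¬arm_system) either way.
With premise 3, O(¬arm_system → ¬mute_channel), the K-axiom yields O(¬mute_channel).
Premise 2 is O(¬convene_panel → mute_channel); contrapositively O(¬mute_channel → convene_panel). Since O(¬mute_channel) holds, K gives O(convene_panel).
Premise 9, O(escalate_invoice → ¬convene_panel), contraposes to O(convene_panel → ¬escalate_invoice); with O(convene_panel) we get O(¬escalate_invoice).
Premise 4 is O(¬evacuate → escalate_invoice); contrapositively O(¬escalate_invoice → evacuate). Since O(¬escalate_invoice) holds, K gives O(evacuate).
Premises 1, 5, 6, 8 do not contribute to this derivation.
Thus O(evacuate), which is F(¬evacuate): ¬evacuate is forbidden.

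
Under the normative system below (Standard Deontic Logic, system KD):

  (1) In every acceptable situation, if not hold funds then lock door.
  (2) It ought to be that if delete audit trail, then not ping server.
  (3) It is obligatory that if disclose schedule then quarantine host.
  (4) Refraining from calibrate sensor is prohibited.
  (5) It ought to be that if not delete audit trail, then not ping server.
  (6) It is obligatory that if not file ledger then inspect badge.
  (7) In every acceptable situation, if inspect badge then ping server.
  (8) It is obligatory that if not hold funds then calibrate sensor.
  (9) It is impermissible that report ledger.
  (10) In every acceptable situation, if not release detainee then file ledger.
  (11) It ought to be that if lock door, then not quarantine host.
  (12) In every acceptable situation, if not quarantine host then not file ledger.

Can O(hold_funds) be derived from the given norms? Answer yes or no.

Premises 2 and 5 cover both cases: O(delete_audit_trail → ¬ping_server) and O(¬delete_audit_trail → ¬ping_server). Since delete_audit_trail ∨ ¬delete_audit_trail is a tautology, O(¬ping_server) follows.
The contrapositive of premise 7 (O(inspect_badge → ping_server)) is O(¬ping_server → ¬inspect_badge), and O(¬ping_server) is already established, so O(¬inspect_badge).
Premise 6 is O(¬file_ledger → inspect_badge); contrapositively O(¬inspect_badge → file_ledger). Since O(¬inspect_badge) holds, K gives O(file_ledger).
Premise 12, O(¬quarantine_host → ¬file_ledger), contraposes to O(file_ledger → quarantine_host); with O(file_ledger) we get O(quarantine_host).
Premise 11 is O(lock_door → ¬quarantine_host); contrapositively O(quarantine_host → ¬lock_door). Since O(quarantine_host) holds, K gives O(¬lock_door).
Premise 1, O(¬hold_funds → lock_door), contraposes to O(¬lock_door → hold_funds); with O(¬lock_door) we get O(hold_funds).
Premises 3, 4, 8, 9, 10 do not contribute to this derivation.
So O(hold_funds) follows.

Yes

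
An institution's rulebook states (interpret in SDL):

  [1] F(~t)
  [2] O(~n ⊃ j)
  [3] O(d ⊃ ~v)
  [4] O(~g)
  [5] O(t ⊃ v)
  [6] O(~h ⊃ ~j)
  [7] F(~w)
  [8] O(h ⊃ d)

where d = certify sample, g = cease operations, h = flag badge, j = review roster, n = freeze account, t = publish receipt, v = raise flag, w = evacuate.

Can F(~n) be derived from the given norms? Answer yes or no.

Yes

Premise 1 is F(~t), i.e. O(t).
From O(t) and premise 5, O(t ⊃ v), we obtain O(v).
Premise 3 is O(d ⊃ ~v); contrapositively O(v ⊃ ~d). Since O(v) holds, K gives O(~d).
Premise 8, O(h ⊃ d), contraposes to O(~d ⊃ ~h); with O(~d) we get O(~h).
With premise 6, O(~h ⊃ ~j), the K-axiom yields O(~j).
Premise 2 is O(~n ⊃ j); contrapositively O(~j ⊃ n). Since O(~j) holds, K gives O(n).
Premises 4, 7 do not contribute to this derivation.
So O(n) holds, i.e. F(~n). The claim follows.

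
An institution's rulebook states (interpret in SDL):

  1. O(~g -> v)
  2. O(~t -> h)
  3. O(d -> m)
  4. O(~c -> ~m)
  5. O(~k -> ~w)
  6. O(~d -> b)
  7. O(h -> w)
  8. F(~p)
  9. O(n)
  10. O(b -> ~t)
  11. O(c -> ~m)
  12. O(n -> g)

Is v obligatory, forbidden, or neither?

Neither

Premise 1 is O(~g -> v), but O(~g) is not derivable from the premises, so it does not yield O(v).
No premise or chain of K-axiom applications forces O(v), and none forces O(~v). So v is neither obligatory nor forbidden under these norms.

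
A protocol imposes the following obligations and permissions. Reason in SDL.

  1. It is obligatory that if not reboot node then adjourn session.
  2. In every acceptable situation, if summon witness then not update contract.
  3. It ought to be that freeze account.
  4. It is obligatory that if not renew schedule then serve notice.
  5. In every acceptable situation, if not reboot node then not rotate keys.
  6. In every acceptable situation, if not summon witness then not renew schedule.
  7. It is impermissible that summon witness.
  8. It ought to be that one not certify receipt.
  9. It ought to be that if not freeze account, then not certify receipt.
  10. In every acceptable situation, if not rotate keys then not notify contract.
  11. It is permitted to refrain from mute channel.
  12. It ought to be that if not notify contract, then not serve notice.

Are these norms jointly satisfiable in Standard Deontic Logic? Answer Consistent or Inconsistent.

Premise 9 is O(¬freeze_account → ¬certify_receipt); even if O(¬certify_receipt) held, inferring O(¬freeze_account) would be affirming the consequent — invalid.
So O(¬freeze_account) is not derivable, and the apparent clash with O(freeze_account) does not arise.
A world satisfying every obligation exists (e.g. adjourn_session=false, certify_receipt=false, freeze_account=true, mute_channel=false, notify_contract=true, reboot_node=true, renew_schedule=false, rotate_keys=true, serve_notice=true, summon_witness=false, update_contract=false); no atom is both obligatory and forbidden, so the set is consistent.

Consistent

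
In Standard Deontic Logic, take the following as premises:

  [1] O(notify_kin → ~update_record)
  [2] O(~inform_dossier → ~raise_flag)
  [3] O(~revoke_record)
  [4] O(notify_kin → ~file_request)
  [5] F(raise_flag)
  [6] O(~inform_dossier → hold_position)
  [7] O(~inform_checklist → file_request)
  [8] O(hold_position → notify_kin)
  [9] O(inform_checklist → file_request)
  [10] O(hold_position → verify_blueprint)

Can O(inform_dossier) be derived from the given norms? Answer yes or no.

Premises 7 and 9 are O(~inform_checklist → file_request) and O(inform_checklist → file_request); every ideal world satisfies ~inform_checklist or inform_checklist, so in either case file_request holds — hence O(file_request).
The contrapositive of premise 4 (O(notify_kin → ~file_request)) is O(file_request → ~notify_kin), and O(file_request) is already established, so O(~notify_kin).
Premise 8, O(hold_position → notify_kin), contraposes to O(~notify_kin → ~hold_position); with O(~notify_kin) we get O(~hold_position).
Premise 6 is O(~inform_dossier → hold_position); contrapositively O(~hold_position → inform_dossier). Since O(~hold_position) holds, K gives O(inform_dossier).
Premises 1, 2, 3, 5, 10 do not contribute to this derivation.
So O(inform_dossier) follows.

Yes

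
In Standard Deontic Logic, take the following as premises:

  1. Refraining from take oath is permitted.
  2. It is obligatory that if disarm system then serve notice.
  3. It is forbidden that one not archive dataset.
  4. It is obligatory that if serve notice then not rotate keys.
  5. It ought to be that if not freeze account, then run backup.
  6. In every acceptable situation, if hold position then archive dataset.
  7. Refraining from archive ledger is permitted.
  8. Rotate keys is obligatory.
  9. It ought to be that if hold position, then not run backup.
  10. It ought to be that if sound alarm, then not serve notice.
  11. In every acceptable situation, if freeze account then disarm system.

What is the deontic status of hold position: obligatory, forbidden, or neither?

Forbidden

From premise 8 we have O(rotate_keys).
Premise 4 is O(serve_notice → ¬rotate_keys); contrapositively O(rotate_keys → ¬serve_notice). Since O(rotate_keys) holds, K gives O(¬serve_notice).
Premise 2 is O(disarm_system → serve_notice); contrapositively O(¬serve_notice → ¬disarm_system). Since O(¬serve_notice) holds, K gives O(¬disarm_system).
Premise 11 is O(freeze_account → disarm_system); contrapositively O(¬disarm_system → ¬freeze_account). Since O(¬disarm_system) holds, K gives O(¬freeze_account).
From O(¬freeze_account) and premise 5, O(¬freeze_account → run_backup), we obtain O(run_backup).
Premise 9, O(hold_position → ¬run_backup), contraposes to O(run_backup → ¬hold_position); with O(run_backup) we get O(¬hold_position).
Premises 1, 3, 6, 7, 10 do not contribute to this derivation.
Thus O(¬hold_position), which is F(hold_position): hold_position is forbidden.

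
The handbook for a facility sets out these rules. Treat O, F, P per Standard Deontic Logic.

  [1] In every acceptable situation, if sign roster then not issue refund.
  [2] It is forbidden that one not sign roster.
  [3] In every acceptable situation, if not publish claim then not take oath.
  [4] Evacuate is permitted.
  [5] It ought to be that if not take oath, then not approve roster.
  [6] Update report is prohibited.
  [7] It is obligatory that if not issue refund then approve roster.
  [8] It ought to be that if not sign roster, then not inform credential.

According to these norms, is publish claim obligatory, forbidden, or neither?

Obligatory

F(¬sign_roster) at premise 2 means O(sign_roster).
Applying K to premise 1 (O(sign_roster → ¬issue_refund)) and O(sign_roster) yields O(¬issue_refund).
Applying K to premise 7 (O(¬issue_refund → approve_roster)) and O(¬issue_refund) yields O(approve_roster).
The contrapositive of premise 5 (O(¬take_oath → ¬approve_roster)) is O(approve_roster → take_oath), and O(approve_roster) is already established, so O(take_oath).
The contrapositive of premise 3 (O(¬publish_claim → ¬take_oath)) is O(take_oath → publish_claim), and O(take_oath) is already established, so O(publish_claim).
Premises 4, 6, 8 do not contribute to this derivation.
Hence publish_claim is obligatory.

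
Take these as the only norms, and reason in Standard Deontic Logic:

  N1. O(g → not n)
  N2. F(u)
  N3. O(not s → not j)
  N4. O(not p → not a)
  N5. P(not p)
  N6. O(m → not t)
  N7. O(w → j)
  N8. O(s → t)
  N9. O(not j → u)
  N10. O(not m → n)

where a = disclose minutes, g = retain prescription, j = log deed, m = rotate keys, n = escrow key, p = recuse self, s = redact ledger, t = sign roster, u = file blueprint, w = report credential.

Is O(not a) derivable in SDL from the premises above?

Premise 4 is O(not p → not a), but O(not p) is not derivable from the premises (the permission P(not p) asserts only not O(p), not O(not p)), so it does not yield O(not a).
No other premise forces O(not a). An ideal world satisfying every premise can still have not a false, so O(not a) is not derivable.

No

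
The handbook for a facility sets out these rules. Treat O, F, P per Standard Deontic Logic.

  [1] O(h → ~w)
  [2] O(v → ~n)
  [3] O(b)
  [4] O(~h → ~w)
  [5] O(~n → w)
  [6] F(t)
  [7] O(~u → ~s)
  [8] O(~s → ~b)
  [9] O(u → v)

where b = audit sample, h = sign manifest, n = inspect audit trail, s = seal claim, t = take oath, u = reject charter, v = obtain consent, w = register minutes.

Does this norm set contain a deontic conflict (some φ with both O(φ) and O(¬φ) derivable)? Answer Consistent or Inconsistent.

Inconsistent

Premises 4 and 1 cover both cases: O(~h → ~w) and O(h → ~w). Since ~h ∨ h is a tautology, O(~w) follows.
Premise 5 is O(~n → w); contrapositively O(~w → n). Since O(~w) holds, K gives O(n).
The contrapositive of premise 2 (O(v → ~n)) is O(n → ~v), and O(n) is already established, so O(~v).
Premise 9 is O(u → v); contrapositively O(~v → ~u). Since O(~v) holds, K gives O(~u).
From O(~u) and premise 7, O(~u → ~s), we obtain O(~s).
Premise 8 is O(~s → ~b); since O(~s), deontic closure gives O(~b).
However, premise 3 gives O(b).
We now have both O(~b) and O(b) — b is simultaneously obligatory and forbidden, violating the D-axiom.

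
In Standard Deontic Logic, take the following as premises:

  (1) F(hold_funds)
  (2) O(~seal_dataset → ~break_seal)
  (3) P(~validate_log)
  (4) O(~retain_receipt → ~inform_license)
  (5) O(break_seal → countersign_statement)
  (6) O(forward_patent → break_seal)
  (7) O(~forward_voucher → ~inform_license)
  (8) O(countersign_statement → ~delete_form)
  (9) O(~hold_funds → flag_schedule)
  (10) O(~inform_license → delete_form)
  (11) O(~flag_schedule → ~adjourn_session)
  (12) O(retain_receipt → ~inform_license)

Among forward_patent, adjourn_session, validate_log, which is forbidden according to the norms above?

Premises 12 and 4 are O(retain_receipt → ~inform_license) and O(~retain_receipt → ~inform_license); every ideal world satisfies retain_receipt or ~retain_receipt, so in either case ~inform_license holds — hence O(~inform_license).
From O(~inform_license) and premise 10, O(~inform_license → delete_form), we obtain O(delete_form).
The contrapositive of premise 8 (O(countersign_statement → ~delete_form)) is O(delete_form → ~countersign_statement), and O(delete_form) is already established, so O(~countersign_statement).
Premise 5 is O(break_seal → countersign_statement); contrapositively O(~countersign_statement → ~break_seal). Since O(~countersign_statement) holds, K gives O(~break_seal).
Premise 6, O(forward_patent → break_seal), contraposes to O(~break_seal → ~forward_patent); with O(~break_seal) we get O(~forward_patent).
So O(~forward_patent) holds, i.e. forward_patent is forbidden. None of the other listed options is forbidden under the premises.

forward_patent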